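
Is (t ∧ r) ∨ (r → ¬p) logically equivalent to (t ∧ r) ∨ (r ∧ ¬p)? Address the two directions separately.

(⇒) This fails. Under t = F, p = F, r = F, the left side is true but the right side is false.

(⇐) Assume the antecedent. If t is true, (t ∧ r) ∨ (r → ¬p) reduces to true regardless of the other variables. If t is false, the antecedent forces (t = F, p = F, r = T), and (t ∧ r) ∨ (r → ¬p) holds there. Either way (t ∧ r) ∨ (r → ¬p) holds.

Not equivalent: only (⇐) holds.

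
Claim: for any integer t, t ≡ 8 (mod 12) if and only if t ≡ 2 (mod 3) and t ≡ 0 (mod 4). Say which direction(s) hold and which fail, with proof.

The biconditional holds.

(⟹) Suppose t ≡ 8 (mod 12); write t = 12j + 8. Since 3 ∣ 12, reducing mod 3 gives t ≡ 8 ≡ 2 (mod 3); since 4 ∣ 12, reducing mod 4 gives t ≡ 8 ≡ 0 (mod 4).

(⟸) Conversely, if t ≡ 2 (mod 3) and t ≡ 0 (mod 4), then by the Chinese remainder theorem t ≡ 8 (mod 12). This is exactly t ≡ 8 (mod 12).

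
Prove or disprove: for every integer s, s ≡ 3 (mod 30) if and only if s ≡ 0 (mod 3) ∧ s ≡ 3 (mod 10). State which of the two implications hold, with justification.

Both directions hold.

(⇐) If s ≡ 0 (mod 3) and s ≡ 3 (mod 10), then by the Chinese remainder theorem s ≡ 3 (mod 30). This is exactly s ≡ 3 (mod 30).

(⇒) Suppose s ≡ 3 (mod 30); write s = 30j + 3. Since 3 ∣ 30, reducing mod 3 gives s ≡ 3 ≡ 0 (mod 3); since 10 ∣ 30, reducing mod 10 gives s ≡ 3 (mod 10).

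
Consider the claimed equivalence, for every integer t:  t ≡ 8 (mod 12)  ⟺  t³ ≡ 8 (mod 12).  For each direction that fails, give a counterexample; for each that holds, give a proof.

Not equivalent: only (⇒) holds.

[⇒] Suppose t ≡ 8 (mod 12). Write t = 12j + 8. Then (12j + 8)³ = 1728j³ + 3456j² + 2304j + 512 = 12(144j³ + 288j² + 192j + 42) + 8, so t³ ≡ 8 (mod 12).

[⇐] This fails: take t = 2. Then 2³ = 8 ≡ 8 (mod 12), yet 2 ≡ 2 (mod 12), not 8.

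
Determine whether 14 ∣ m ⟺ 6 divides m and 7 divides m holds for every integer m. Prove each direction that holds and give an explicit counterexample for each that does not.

(⇒) fails; (⇐) holds.

(←) Suppose 6 ∣ m and 7 ∣ m. Any common multiple of 6 and 7 is a multiple of their lcm; here gcd(6, 7) = 1, so lcm(6, 7) = 6·7 = 42, so 42 ∣ m. Since 14 ∣ 42, it follows that 14 ∣ m.

(→) This fails: take m = 14. Certainly 14 ∣ 14, but 6 ∤ 14.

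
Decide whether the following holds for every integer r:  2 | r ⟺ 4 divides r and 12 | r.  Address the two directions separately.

[⇒] This fails: take r = 2. Certainly 2 ∣ 2, but 4 ∤ 2.

[⇐] Suppose 4 ∣ r and 12 ∣ r. Any common multiple of 4 and 12 is a multiple of their lcm; here lcm(4, 12) = 4·12/gcd(4, 12) = 48/4 = 12, so 12 ∣ r. Since 2 ∣ 12, it follows that 2 ∣ r.

Not equivalent: only (⇐) holds.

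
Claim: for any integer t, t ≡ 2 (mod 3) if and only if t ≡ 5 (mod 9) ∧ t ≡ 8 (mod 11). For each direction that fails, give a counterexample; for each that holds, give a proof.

Not equivalent: only (⇐) holds.

[⇐] If t ≡ 5 (mod 9) and t ≡ 8 (mod 11), then by the Chinese remainder theorem t ≡ 41 (mod 99). Since 41 ≡ 2 (mod 3) and 3 ∣ 99, we get t ≡ 2 (mod 3).

[⇒] This fails: t = 2 gives 2 ≡ 2 (mod 3) but 2 ≡ 2 (mod 9), so the conjunction on the right does not hold.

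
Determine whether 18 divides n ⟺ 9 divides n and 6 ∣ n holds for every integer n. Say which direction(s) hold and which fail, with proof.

(⇒) If 18 ∣ n, write n = 18q. Since 18 = 2·9, n = 9·(2q), so 9 ∣ n; and since 18 = 3·6, n = 6·(3q), so 6 ∣ n.

(⇐) Suppose 9 ∣ n and 6 ∣ n. Any common multiple of 9 and 6 is a multiple of their lcm; here lcm(9, 6) = 9·6/gcd(9, 6) = 54/3 = 18, so 18 ∣ n.

Equivalent; both directions hold.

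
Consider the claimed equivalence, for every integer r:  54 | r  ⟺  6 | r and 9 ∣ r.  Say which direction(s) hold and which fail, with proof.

Only the forward direction holds.

(←) This fails: take r = 18. Both 6 ∣ 18 and 9 ∣ 18, yet 18 is not a multiple of 54 (since 18 = 0·54 + 18), so 54 ∤ 18.

(→) If 54 ∣ r, write r = 54q. Since 54 = 9·6, r = 6·(9q), so 6 ∣ r; and since 54 = 6·9, r = 9·(6q), so 9 ∣ r.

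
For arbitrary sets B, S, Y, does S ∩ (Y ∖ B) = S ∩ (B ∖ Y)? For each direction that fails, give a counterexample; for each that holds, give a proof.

(⟹) This inclusion fails. Take B = ∅, S = {1}, Y = {1}; then 1 ∈ S ∩ (Y ∖ B) but 1 ∉ S ∩ (B ∖ Y).

(⟸) This inclusion fails. Take B = {1}, S = {1}, Y = ∅; then 1 ∈ S ∩ (B ∖ Y) but 1 ∉ S ∩ (Y ∖ B).

Neither inclusion holds.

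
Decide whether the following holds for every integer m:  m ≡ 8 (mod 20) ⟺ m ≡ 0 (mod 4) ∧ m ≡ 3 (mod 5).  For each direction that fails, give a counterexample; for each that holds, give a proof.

Both implications hold.

Forward direction. Suppose m ≡ 8 (mod 20); write m = 20j + 8. Since 4 ∣ 20, reducing mod 4 gives m ≡ 8 ≡ 0 (mod 4); since 5 ∣ 20, reducing mod 5 gives m ≡ 8 ≡ 3 (mod 5).

Converse. If m ≡ 0 (mod 4) and m ≡ 3 (mod 5), then by the Chinese remainder theorem m ≡ 8 (mod 20). This is exactly m ≡ 8 (mod 20).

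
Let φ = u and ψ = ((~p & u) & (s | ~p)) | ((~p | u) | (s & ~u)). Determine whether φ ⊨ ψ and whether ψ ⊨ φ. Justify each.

Not equivalent: only (⇒) holds.

(→) Assume the antecedent. If u is true, the consequent reduces to true regardless of the other variables. If u is false, the antecedent cannot hold. Either way the consequent holds.

(←) This fails. Under u = F, p = F, s = F, the left side is false but the right side is true.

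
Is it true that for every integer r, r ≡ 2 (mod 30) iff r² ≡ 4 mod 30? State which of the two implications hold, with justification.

(→) Suppose r ≡ 2 (mod 30). Write r = 30j + 2. Then (30j + 2)² = 900j² + 120j + 4 = 30(30j² + 4j) + 4, so r² ≡ 4 (mod 30).

(←) This fails: take r = 8. Then 8² = 64 ≡ 4 (mod 30), yet 8 ≡ 8 (mod 30), not 2.

Only the forward direction holds.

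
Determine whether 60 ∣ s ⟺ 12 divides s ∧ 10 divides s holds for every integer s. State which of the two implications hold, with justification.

The biconditional holds.

(⇒) If 60 ∣ s, write s = 60q. Since 60 = 5·12, s = 12·(5q), so 12 ∣ s; and since 60 = 6·10, s = 10·(6q), so 10 ∣ s.

(⇐) Suppose 12 ∣ s and 10 ∣ s. Any common multiple of 12 and 10 is a multiple of their lcm; here lcm(12, 10) = 12·10/gcd(12, 10) = 120/2 = 60, so 60 ∣ s.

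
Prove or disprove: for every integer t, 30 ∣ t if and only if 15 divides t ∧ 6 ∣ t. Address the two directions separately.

Both implications hold.

[⇒] If 30 ∣ t, write t = 30q. Since 30 = 2·15, t = 15·(2q), so 15 ∣ t; and since 30 = 5·6, t = 6·(5q), so 6 ∣ t.

[⇐] Suppose 15 ∣ t and 6 ∣ t. Any common multiple of 15 and 6 is a multiple of their lcm; here lcm(15, 6) = 15·6/gcd(15, 6) = 90/3 = 30, so 30 ∣ t.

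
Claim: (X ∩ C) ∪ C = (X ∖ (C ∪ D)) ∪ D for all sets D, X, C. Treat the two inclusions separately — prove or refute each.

Forward inclusion. This inclusion fails. Take D = ∅, X = ∅, C = {1}; then 1 ∈ (X ∩ C) ∪ C but 1 ∉ (X ∖ (C ∪ D)) ∪ D.

Reverse inclusion. This inclusion fails. Take D = {1}, X = ∅, C = ∅; then 1 ∈ (X ∖ (C ∪ D)) ∪ D but 1 ∉ (X ∩ C) ∪ C.

(⊆) fails and (⊇) fails.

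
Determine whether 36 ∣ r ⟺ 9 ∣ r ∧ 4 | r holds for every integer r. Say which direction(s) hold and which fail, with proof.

The biconditional holds.

(⇒) If 36 ∣ r, write r = 36q. Since 36 = 4·9, r = 9·(4q), so 9 ∣ r; and since 36 = 9·4, r = 4·(9q), so 4 ∣ r.

(⇐) Suppose 9 ∣ r and 4 ∣ r. Any common multiple of 9 and 4 is a multiple of their lcm; here gcd(9, 4) = 1, so lcm(9, 4) = 9·4 = 36, so 36 ∣ r.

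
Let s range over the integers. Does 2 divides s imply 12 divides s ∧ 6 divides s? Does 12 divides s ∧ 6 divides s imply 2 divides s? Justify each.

Not equivalent: only (⇐) holds.

(⟸) Suppose 12 ∣ s and 6 ∣ s. Any common multiple of 12 and 6 is a multiple of their lcm; here lcm(12, 6) = 12·6/gcd(12, 6) = 72/6 = 12, so 12 ∣ s. Since 2 ∣ 12, it follows that 2 ∣ s.

(⟹) This fails: take s = 2. Certainly 2 ∣ 2, but 12 ∤ 2.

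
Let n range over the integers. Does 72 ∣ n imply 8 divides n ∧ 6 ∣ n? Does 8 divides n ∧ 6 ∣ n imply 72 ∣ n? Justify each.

Not equivalent: only (⇒) holds.

(⟹) If 72 ∣ n, write n = 72q. Since 72 = 9·8, n = 8·(9q), so 8 ∣ n; and since 72 = 12·6, n = 6·(12q), so 6 ∣ n.

(⟸) This fails: take n = 24. Both 8 ∣ 24 and 6 ∣ 24, yet 24 is not a multiple of 72 (since 24 = 0·72 + 24), so 72 ∤ 24.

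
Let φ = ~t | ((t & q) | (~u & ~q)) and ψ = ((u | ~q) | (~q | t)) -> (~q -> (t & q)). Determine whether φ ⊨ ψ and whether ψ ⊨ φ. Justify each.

Only the reverse direction holds.

(⟹) This fails. Under t = F, u = F, q = F, the left side is true but the right side is false.

(⟸) Assume the antecedent. If t is true, the antecedent forces (t = T, u = F, q = T) or (t = T, u = T, q = T), and ~t | ((t & q) | (~u & ~q)) holds there. If t is false, ~t | ((t & q) | (~u & ~q)) reduces to true regardless of the other variables. Either way ~t | ((t & q) | (~u & ~q)) holds.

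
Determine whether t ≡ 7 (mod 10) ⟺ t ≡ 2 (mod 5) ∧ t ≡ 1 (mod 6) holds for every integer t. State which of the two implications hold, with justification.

Only the reverse direction holds.

(→) This fails: t = 17 gives 17 ≡ 7 (mod 10) but 17 ≡ 5 (mod 6), so the conjunction on the right does not hold.

(←) Conversely, if t ≡ 2 (mod 5) and t ≡ 1 (mod 6), then by the Chinese remainder theorem t ≡ 7 (mod 30). Since 7 ≡ 7 (mod 10) and 10 ∣ 30, we get t ≡ 7 (mod 10).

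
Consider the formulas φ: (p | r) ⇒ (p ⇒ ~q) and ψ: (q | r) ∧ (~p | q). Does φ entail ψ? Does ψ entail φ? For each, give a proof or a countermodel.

(⇒) fails and (⇐) fails.

(⇒) This fails. Under p = F, q = F, r = F, the left side is true but the right side is false.

(⇐) This fails. Under p = T, q = T, r = F, the left side is false but the right side is true.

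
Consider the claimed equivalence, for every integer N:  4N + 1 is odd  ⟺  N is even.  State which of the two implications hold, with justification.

Converse. Suppose N is even. Since 4 is even, 4N is even for every N, so 4N + 1 has the same parity as 1, which is odd. Hence 4N + 1 is odd.

Forward direction. This fails: take N = 7. Then 4N + 1 = 29, which is odd, yet N = 7 is odd, not even.

Only the converse holds.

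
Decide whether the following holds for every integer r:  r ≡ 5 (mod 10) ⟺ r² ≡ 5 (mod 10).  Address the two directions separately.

Forward direction. Suppose r ≡ 5 (mod 10). Write r = 10j + 5. Then (10j + 5)² = 100j² + 100j + 25 = 10(10j² + 10j + 2) + 5, so r² ≡ 5 (mod 10).

Converse. Suppose r² ≡ 5 (mod 10). The only residue r in {0, …, 9} with r² ≡ 5 (mod 10) is r = 5, so r ≡ 5 (mod 10).

Both directions hold; the statement is true.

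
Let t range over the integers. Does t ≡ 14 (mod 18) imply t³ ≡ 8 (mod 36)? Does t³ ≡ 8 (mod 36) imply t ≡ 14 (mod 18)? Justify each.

(⇒) holds; (⇐) fails.

(⟹) Suppose t ≡ 14 (mod 18). Working modulo 36, t ∈ {14, 32}; for each such r, r³ ≡ 8 (mod 36).

(⟸) This fails: take t = 2. Then 2³ = 8 ≡ 8 (mod 36), yet 2 ≡ 2 (mod 18), not 14.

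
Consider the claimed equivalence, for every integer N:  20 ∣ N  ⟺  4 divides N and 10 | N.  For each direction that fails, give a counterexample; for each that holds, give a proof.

(⟹) If 20 ∣ N, write N = 20q. Since 20 = 5·4, N = 4·(5q), so 4 ∣ N; and since 20 = 2·10, N = 10·(2q), so 10 ∣ N.

(⟸) Suppose 4 ∣ N and 10 ∣ N. Any common multiple of 4 and 10 is a multiple of their lcm; here lcm(4, 10) = 4·10/gcd(4, 10) = 40/2 = 20, so 20 ∣ N.

Both directions hold.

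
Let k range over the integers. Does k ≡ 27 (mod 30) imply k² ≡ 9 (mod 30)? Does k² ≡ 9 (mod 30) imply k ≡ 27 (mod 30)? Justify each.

Only the forward implication holds.

[⇒] Suppose k ≡ 27 (mod 30). Write k = 30j + 27. Then (30j + 27)² = 900j² + 1620j + 729 = 30(30j² + 54j + 24) + 9, so k² ≡ 9 (mod 30).

[⇐] This fails: take k = 3. Then 3² = 9 ≡ 9 (mod 30), yet 3 ≡ 3 (mod 30), not 27.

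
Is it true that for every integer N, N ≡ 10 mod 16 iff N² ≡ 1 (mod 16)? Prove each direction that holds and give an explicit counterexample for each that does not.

(⇒) This fails: take N = 10. Then 10 ≡ 10 (mod 16), but 10² = 100 ≡ 4 (mod 16), not 1.

(⇐) This fails: take N = 1. Then 1² = 1 ≡ 1 (mod 16), yet 1 ≡ 1 (mod 16), not 10.

Neither direction holds.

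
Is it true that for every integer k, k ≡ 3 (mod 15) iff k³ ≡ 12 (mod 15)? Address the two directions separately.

Equivalent; both directions hold.

[⇒] Suppose k ≡ 3 (mod 15). Write k = 15j + 3. Then (15j + 3)³ = 3375j³ + 2025j² + 405j + 27 = 15(225j³ + 135j² + 27j + 1) + 12, so k³ ≡ 12 (mod 15).

[⇐] Conversely, suppose k³ ≡ 12 (mod 15). The only residue r in {0, …, 14} with r³ ≡ 12 (mod 15) is r = 3, so k ≡ 3 (mod 15).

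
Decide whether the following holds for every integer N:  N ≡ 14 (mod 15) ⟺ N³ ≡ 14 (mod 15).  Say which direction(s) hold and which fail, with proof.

Both directions hold; the statement is true.

(←) Suppose N³ ≡ 14 (mod 15). The only residue r in {0, …, 14} with r³ ≡ 14 (mod 15) is r = 14, so N ≡ 14 (mod 15).

(→) Suppose N ≡ 14 (mod 15). Write N = 15j + 14. Then (15j + 14)³ = 3375j³ + 9450j² + 8820j + 2744 = 15(225j³ + 630j² + 588j + 182) + 14, so N³ ≡ 14 (mod 15).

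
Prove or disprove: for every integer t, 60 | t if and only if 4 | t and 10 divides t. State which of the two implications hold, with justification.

The forward direction holds; the converse fails.

(⇒) If 60 ∣ t, write t = 60q. Since 60 = 15·4, t = 4·(15q), so 4 ∣ t; and since 60 = 6·10, t = 10·(6q), so 10 ∣ t.

(⇐) This fails: take t = 20. Both 4 ∣ 20 and 10 ∣ 20, yet 20 is not a multiple of 60 (since 20 = 0·60 + 20), so 60 ∤ 20.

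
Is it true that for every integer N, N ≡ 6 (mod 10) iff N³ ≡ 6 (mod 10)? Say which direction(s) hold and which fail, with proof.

Both directions hold.

Forward direction. Suppose N ≡ 6 (mod 10). Write N = 10j + 6. Then (10j + 6)³ = 1000j³ + 1800j² + 1080j + 216 = 10(100j³ + 180j² + 108j + 21) + 6, so N³ ≡ 6 (mod 10).

Converse. Suppose N³ ≡ 6 (mod 10). The only residue r in {0, …, 9} with r³ ≡ 6 (mod 10) is r = 6, so N ≡ 6 (mod 10).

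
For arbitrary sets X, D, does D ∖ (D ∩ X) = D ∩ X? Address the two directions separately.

(⟹) This inclusion fails. Take X = ∅, D = {1}; then 1 ∈ D ∖ (D ∩ X) but 1 ∉ D ∩ X.

(⟸) This inclusion fails. Take X = {1}, D = {1}; then 1 ∈ D ∩ X but 1 ∉ D ∖ (D ∩ X).

Neither inclusion holds.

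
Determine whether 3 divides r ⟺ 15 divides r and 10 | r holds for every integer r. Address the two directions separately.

Only the reverse direction holds.

Forward direction. This fails: take r = 3. Certainly 3 ∣ 3, but 15 ∤ 3.

Converse. Suppose 15 ∣ r and 10 ∣ r. Any common multiple of 15 and 10 is a multiple of their lcm; here lcm(15, 10) = 15·10/gcd(15, 10) = 150/5 = 30, so 30 ∣ r. Since 3 ∣ 30, it follows that 3 ∣ r.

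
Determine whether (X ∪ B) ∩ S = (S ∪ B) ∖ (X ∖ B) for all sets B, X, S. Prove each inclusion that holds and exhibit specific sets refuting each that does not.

Both inclusions fail.

(⟹) This inclusion fails. Take B = ∅, X = {1}, S = {1}; then 1 ∈ (X ∪ B) ∩ S but 1 ∉ (S ∪ B) ∖ (X ∖ B).

(⟸) This inclusion fails. Take B = {1}, X = ∅, S = ∅; then 1 ∈ (S ∪ B) ∖ (X ∖ B) but 1 ∉ (X ∪ B) ∩ S.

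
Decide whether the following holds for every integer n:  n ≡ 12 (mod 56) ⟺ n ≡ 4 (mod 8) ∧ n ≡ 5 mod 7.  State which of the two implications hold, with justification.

Both implications hold.

Forward direction. Suppose n ≡ 12 (mod 56); write n = 56j + 12. Since 8 ∣ 56, reducing mod 8 gives n ≡ 12 ≡ 4 (mod 8); since 7 ∣ 56, reducing mod 7 gives n ≡ 12 ≡ 5 (mod 7).

Converse. If n ≡ 4 (mod 8) and n ≡ 5 (mod 7), then by the Chinese remainder theorem n ≡ 12 (mod 56). This is exactly n ≡ 12 (mod 56).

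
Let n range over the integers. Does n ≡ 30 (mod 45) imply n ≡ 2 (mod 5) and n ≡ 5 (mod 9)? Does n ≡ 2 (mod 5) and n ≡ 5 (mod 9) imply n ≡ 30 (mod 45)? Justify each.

Neither direction holds.

[⇒] This fails: n = 30 gives 30 ≡ 30 (mod 45) but 30 ≡ 0 (mod 5), so the conjunction on the right does not hold.

[⇐] This fails: n = 32 satisfies both congruences on the right (32 ≡ 2 mod 5 and 32 ≡ 5 mod 9) yet 32 ≡ 32 (mod 45), not 30.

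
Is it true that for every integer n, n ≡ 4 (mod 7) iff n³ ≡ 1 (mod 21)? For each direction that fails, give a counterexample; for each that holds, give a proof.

(→) This fails: take n = 11. Then 11 ≡ 4 (mod 7), but 11³ = 1331 ≡ 8 (mod 21), not 1.

(←) This fails: take n = 1. Then 1³ = 1 ≡ 1 (mod 21), yet 1 ≡ 1 (mod 7), not 4.

Both directions fail.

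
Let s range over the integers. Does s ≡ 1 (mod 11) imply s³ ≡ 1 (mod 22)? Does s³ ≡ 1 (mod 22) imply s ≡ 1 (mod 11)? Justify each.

(⟹) This fails: take s = 12. Then 12 ≡ 1 (mod 11), but 12³ = 1728 ≡ 12 (mod 22), not 1.

(⟸) Conversely, the residues r modulo 22 with r³ ≡ 1 (mod 22) are exactly {1}, and each is ≡ 1 (mod 11).

Only the reverse direction holds.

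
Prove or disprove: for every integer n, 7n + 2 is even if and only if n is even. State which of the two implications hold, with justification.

Both directions hold.

[⇒] Suppose 7n + 2 is even. Since 7 is odd, 7n and n have the same parity, so 7n + 2 ≡ n + 2 (mod 2). As 2 is even, 7n + 2 is even exactly when n is even. Thus n is even.

[⇐] Conversely, suppose n is even; write n = 2j. Then 7n + 2 = 7·(2j) + 2 = 2·7j + 2, which is even.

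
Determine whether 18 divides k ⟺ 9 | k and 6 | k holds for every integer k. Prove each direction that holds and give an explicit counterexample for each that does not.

(←) Suppose 9 ∣ k and 6 ∣ k. Any common multiple of 9 and 6 is a multiple of their lcm; here lcm(9, 6) = 9·6/gcd(9, 6) = 54/3 = 18, so 18 ∣ k.

(→) If 18 ∣ k, write k = 18q. Since 18 = 2·9, k = 9·(2q), so 9 ∣ k; and since 18 = 3·6, k = 6·(3q), so 6 ∣ k.

The biconditional holds.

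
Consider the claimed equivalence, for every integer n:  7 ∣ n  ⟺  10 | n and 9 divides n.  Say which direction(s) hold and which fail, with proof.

(→) This fails: take n = 7. Certainly 7 ∣ 7, but 10 ∤ 7.

(←) This fails: take n = 90. Both 10 ∣ 90 and 9 ∣ 90, yet 90 is not a multiple of 7 (since 90 = 12·7 + 6), so 7 ∤ 90.

Neither direction holds.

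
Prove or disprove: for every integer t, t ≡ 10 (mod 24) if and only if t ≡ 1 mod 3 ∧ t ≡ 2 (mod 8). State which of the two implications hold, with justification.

Forward direction. Suppose t ≡ 10 (mod 24); write t = 24j + 10. Since 3 ∣ 24, reducing mod 3 gives t ≡ 10 ≡ 1 (mod 3); since 8 ∣ 24, reducing mod 8 gives t ≡ 10 ≡ 2 (mod 8).

Converse. If t ≡ 1 (mod 3) and t ≡ 2 (mod 8), then by the Chinese remainder theorem t ≡ 10 (mod 24). This is exactly t ≡ 10 (mod 24).

Both directions hold.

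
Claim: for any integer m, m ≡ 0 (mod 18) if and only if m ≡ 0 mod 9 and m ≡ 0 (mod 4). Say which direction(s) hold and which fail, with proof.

Not equivalent: only (⇐) holds.

(⟹) This fails: m = 18 gives 18 ≡ 0 (mod 18) but 18 ≡ 2 (mod 4), so the conjunction on the right does not hold.

(⟸) Conversely, if m ≡ 0 (mod 9) and m ≡ 0 (mod 4), then by the Chinese remainder theorem m ≡ 0 (mod 36). Since 0 ≡ 0 (mod 18) and 18 ∣ 36, we get m ≡ 0 (mod 18).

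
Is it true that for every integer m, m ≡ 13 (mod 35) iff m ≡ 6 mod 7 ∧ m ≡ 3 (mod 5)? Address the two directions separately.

Both directions hold.

(→) Suppose m ≡ 13 (mod 35); write m = 35j + 13. Since 7 ∣ 35, reducing mod 7 gives m ≡ 13 ≡ 6 (mod 7); since 5 ∣ 35, reducing mod 5 gives m ≡ 13 ≡ 3 (mod 5).

(←) Conversely, if m ≡ 6 (mod 7) and m ≡ 3 (mod 5), then by the Chinese remainder theorem m ≡ 13 (mod 35). This is exactly m ≡ 13 (mod 35).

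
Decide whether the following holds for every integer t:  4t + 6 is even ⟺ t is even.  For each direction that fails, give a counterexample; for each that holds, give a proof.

(⇒) This fails: take t = 7. Then 4t + 6 = 34, which is even, yet t = 7 is odd, not even.

(⇐) Suppose t is even. Since 4 is even, 4t is even for every t, so 4t + 6 has the same parity as 6, which is even. Hence 4t + 6 is even.

(⇒) fails; (⇐) holds.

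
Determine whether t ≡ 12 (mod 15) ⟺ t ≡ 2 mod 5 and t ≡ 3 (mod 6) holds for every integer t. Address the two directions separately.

(⇒) This fails: t = 12 gives 12 ≡ 12 (mod 15) but 12 ≡ 0 (mod 6), so the conjunction on the right does not hold.

(⇐) Conversely, if t ≡ 2 (mod 5) and t ≡ 3 (mod 6), then by the Chinese remainder theorem t ≡ 27 (mod 30). Since 27 ≡ 12 (mod 15) and 15 ∣ 30, we get t ≡ 12 (mod 15).

(⇒) fails; (⇐) holds.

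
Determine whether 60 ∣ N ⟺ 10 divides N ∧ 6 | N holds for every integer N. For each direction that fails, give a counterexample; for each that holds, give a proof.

Only the forward direction holds.

(⟹) If 60 ∣ N, write N = 60q. Since 60 = 6·10, N = 10·(6q), so 10 ∣ N; and since 60 = 10·6, N = 6·(10q), so 6 ∣ N.

(⟸) This fails: take N = 30. Both 10 ∣ 30 and 6 ∣ 30, yet 30 is not a multiple of 60 (since 30 = 0·60 + 30), so 60 ∤ 30.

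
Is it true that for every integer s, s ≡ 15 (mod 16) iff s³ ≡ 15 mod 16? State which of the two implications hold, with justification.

Both implications hold.

Forward direction. Suppose s ≡ 15 (mod 16). Write s = 16j + 15. Then (16j + 15)³ = 4096j³ + 11520j² + 10800j + 3375 = 16(256j³ + 720j² + 675j + 210) + 15, so s³ ≡ 15 (mod 16).

Converse. Suppose s³ ≡ 15 (mod 16). The only residue r in {0, …, 15} with r³ ≡ 15 (mod 16) is r = 15, so s ≡ 15 (mod 16).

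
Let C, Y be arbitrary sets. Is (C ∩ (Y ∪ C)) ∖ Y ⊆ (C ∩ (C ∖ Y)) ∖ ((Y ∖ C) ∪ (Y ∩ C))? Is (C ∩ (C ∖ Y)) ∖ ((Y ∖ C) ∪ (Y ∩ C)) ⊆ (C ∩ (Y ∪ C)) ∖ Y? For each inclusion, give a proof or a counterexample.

Both inclusions hold; the sets are equal.

(⊆) Let x ∈ (C ∩ (Y ∪ C)) ∖ Y. Then x ∈ C and x ∉ Y, from which x ∈ (C ∩ (C ∖ Y)) ∖ ((Y ∖ C) ∪ (Y ∩ C)).

(⊇) Let x ∈ (C ∩ (C ∖ Y)) ∖ ((Y ∖ C) ∪ (Y ∩ C)). Then x ∈ C and x ∉ Y, from which x ∈ (C ∩ (Y ∪ C)) ∖ Y.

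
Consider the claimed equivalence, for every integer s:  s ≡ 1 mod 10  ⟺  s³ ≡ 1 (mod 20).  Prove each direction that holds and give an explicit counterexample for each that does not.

The forward direction fails; the converse holds.

[⇒] This fails: take s = 11. Then 11 ≡ 1 (mod 10), but 11³ = 1331 ≡ 11 (mod 20), not 1.

[⇐] Conversely, the residues r modulo 20 with r³ ≡ 1 (mod 20) are exactly {1}, and each is ≡ 1 (mod 10).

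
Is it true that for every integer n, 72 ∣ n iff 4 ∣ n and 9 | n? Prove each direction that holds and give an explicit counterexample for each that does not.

[⇒] If 72 ∣ n, write n = 72q. Since 72 = 18·4, n = 4·(18q), so 4 ∣ n; and since 72 = 8·9, n = 9·(8q), so 9 ∣ n.

[⇐] This fails: take n = 36. Both 4 ∣ 36 and 9 ∣ 36, yet 36 is not a multiple of 72 (since 36 = 0·72 + 36), so 72 ∤ 36.

The forward direction holds; the converse fails.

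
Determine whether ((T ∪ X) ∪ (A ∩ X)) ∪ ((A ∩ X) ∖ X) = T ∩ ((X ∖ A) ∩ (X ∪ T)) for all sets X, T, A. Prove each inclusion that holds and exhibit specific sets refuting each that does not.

(⊆) fails; (⊇) holds.

(⊆) This inclusion fails. Take X = {1}, T = ∅, A = ∅; then 1 ∈ ((T ∪ X) ∪ (A ∩ X)) ∪ ((A ∩ X) ∖ X) but 1 ∉ T ∩ ((X ∖ A) ∩ (X ∪ T)).

(⊇) Let x ∈ T ∩ ((X ∖ A) ∩ (X ∪ T)). Then x ∈ X ∩ T and x ∉ A, from which x ∈ ((T ∪ X) ∪ (A ∩ X)) ∪ ((A ∩ X) ∖ X).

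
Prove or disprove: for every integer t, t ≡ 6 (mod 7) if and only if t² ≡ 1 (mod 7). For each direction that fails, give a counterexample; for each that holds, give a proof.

(⟹) Suppose t ≡ 6 (mod 7). Write t = 7j + 6. Then (7j + 6)² = 49j² + 84j + 36 = 7(7j² + 12j + 5) + 1, so t² ≡ 1 (mod 7).

(⟸) This fails: take t = 1. Then 1² = 1 ≡ 1 (mod 7), yet 1 ≡ 1 (mod 7), not 6.

(⇒) holds; (⇐) fails.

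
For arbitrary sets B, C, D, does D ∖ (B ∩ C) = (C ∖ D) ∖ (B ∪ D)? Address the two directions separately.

Forward inclusion. This inclusion fails. Take B = ∅, C = ∅, D = {1}; then 1 ∈ D ∖ (B ∩ C) but 1 ∉ (C ∖ D) ∖ (B ∪ D).

Reverse inclusion. This inclusion fails. Take B = ∅, C = {1}, D = ∅; then 1 ∈ (C ∖ D) ∖ (B ∪ D) but 1 ∉ D ∖ (B ∩ C).

Neither inclusion holds.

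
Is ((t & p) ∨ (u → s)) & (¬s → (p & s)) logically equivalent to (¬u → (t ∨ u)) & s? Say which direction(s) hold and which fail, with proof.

Forward direction. This fails. Under t = F, u = F, s = T, p = F, the left side is true but the right side is false.

Converse. Assume the antecedent. If s is true, the consequent reduces to true regardless of the other variables. If s is false, the antecedent cannot hold. Either way the consequent holds.

Only the converse holds.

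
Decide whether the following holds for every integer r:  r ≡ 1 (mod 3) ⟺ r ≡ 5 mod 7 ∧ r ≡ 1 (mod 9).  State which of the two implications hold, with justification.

Not equivalent: only (⇐) holds.

Forward direction. This fails: r = 1 gives 1 ≡ 1 (mod 3) but 1 ≡ 1 (mod 7), so the conjunction on the right does not hold.

Converse. If r ≡ 5 (mod 7) and r ≡ 1 (mod 9), then by the Chinese remainder theorem r ≡ 19 (mod 63). Since 19 ≡ 1 (mod 3) and 3 ∣ 63, we get r ≡ 1 (mod 3).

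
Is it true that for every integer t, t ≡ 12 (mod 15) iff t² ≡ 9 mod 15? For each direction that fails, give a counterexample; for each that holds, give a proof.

(⇒) holds; (⇐) fails.

(→) Suppose t ≡ 12 (mod 15). Write t = 15j + 12. Then (15j + 12)² = 225j² + 360j + 144 = 15(15j² + 24j + 9) + 9, so t² ≡ 9 (mod 15).

(←) This fails: take t = 3. Then 3² = 9 ≡ 9 (mod 15), yet 3 ≡ 3 (mod 15), not 12.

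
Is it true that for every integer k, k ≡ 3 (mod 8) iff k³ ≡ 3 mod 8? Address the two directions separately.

Both implications hold.

(→) Suppose k ≡ 3 (mod 8). Write k = 8j + 3. Then (8j + 3)³ = 512j³ + 576j² + 216j + 27 = 8(64j³ + 72j² + 27j + 3) + 3, so k³ ≡ 3 (mod 8).

(←) For the converse, argue contrapositively. If k ≢ 3 (mod 8), then k is congruent to one of 0, 1, 2, 4, 5, 6, 7 modulo 8, and these give k³ ≡ 0, 1, 0, 0, 5, 0, 7 respectively — never 3.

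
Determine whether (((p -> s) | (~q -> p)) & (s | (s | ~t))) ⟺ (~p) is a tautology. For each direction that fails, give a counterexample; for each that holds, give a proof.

[⇒] This fails. Under s = F, t = F, p = T, q = F, the left side is true but the right side is false.

[⇐] This fails. Under s = F, t = T, p = F, q = F, the left side is false but the right side is true.

Both directions fail.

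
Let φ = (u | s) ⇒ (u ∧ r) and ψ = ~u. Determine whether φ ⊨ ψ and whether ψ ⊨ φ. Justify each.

Forward direction. This fails. Under u = T, r = T, s = F, the left side is true but the right side is false.

Converse. This fails. Under u = F, r = F, s = T, the left side is false but the right side is true.

Neither direction holds.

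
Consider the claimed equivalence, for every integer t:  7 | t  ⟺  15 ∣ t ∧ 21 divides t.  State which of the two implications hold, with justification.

[⇐] Suppose 15 ∣ t and 21 ∣ t. Any common multiple of 15 and 21 is a multiple of their lcm; here lcm(15, 21) = 15·21/gcd(15, 21) = 315/3 = 105, so 105 ∣ t. Since 7 ∣ 105, it follows that 7 ∣ t.

[⇒] This fails: take t = 7. Certainly 7 ∣ 7, but 15 ∤ 7.

Not equivalent: only (⇐) holds.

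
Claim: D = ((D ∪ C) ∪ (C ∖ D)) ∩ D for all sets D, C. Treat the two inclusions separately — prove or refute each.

Forward inclusion. Let x ∈ D. Then either x ∈ D and x ∉ C; or x ∈ D ∩ C. In each case x ∈ ((D ∪ C) ∪ (C ∖ D)) ∩ D, so D ⊆ ((D ∪ C) ∪ (C ∖ D)) ∩ D.

Reverse inclusion. Let x ∈ ((D ∪ C) ∪ (C ∖ D)) ∩ D. Then either x ∈ D and x ∉ C; or x ∈ D ∩ C. In each case x ∈ D, so ((D ∪ C) ∪ (C ∖ D)) ∩ D ⊆ D.

Both inclusions hold.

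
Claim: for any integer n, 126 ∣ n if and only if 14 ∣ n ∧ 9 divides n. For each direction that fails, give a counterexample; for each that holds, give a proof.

Both directions hold; the statement is true.

(⇐) Suppose 14 ∣ n and 9 ∣ n. Any common multiple of 14 and 9 is a multiple of their lcm; here gcd(14, 9) = 1, so lcm(14, 9) = 14·9 = 126, so 126 ∣ n.

(⇒) If 126 ∣ n, write n = 126q. Since 126 = 9·14, n = 14·(9q), so 14 ∣ n; and since 126 = 14·9, n = 9·(14q), so 9 ∣ n.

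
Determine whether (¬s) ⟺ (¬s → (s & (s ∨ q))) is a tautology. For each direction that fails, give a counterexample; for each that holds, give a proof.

Neither implication holds.

[⇒] This fails. Under q = F, s = F, the left side is true but the right side is false.

[⇐] This fails. Under q = F, s = T, the left side is false but the right side is true.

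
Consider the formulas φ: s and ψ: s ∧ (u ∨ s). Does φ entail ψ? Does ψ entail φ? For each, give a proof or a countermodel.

[⇒] Assume the antecedent. If u is true, the antecedent forces (u = T, s = T), and s ∧ (u ∨ s) holds there. If u is false, the antecedent forces (u = F, s = T), and s ∧ (u ∨ s) holds there. Either way s ∧ (u ∨ s) holds.

[⇐] Assume the antecedent. If u is true, the antecedent forces (u = T, s = T), and s holds there. If u is false, the antecedent forces (u = F, s = T), and s holds there. Either way s holds.

The biconditional holds.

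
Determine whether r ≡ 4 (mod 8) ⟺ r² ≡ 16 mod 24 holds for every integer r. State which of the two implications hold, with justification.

(⟹) This fails: take r = 12. Then 12 ≡ 4 (mod 8), but 12² = 144 ≡ 0 (mod 24), not 16.

(⟸) This fails: take r = 8. Then 8² = 64 ≡ 16 (mod 24), yet 8 ≡ 0 (mod 8), not 4.

Both directions fail.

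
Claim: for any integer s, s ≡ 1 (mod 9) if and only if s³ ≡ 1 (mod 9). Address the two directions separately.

Only the forward implication holds.

(←) This fails: take s = 4. Then 4³ = 64 ≡ 1 (mod 9), yet 4 ≡ 4 (mod 9), not 1.

(→) Suppose s ≡ 1 (mod 9). Write s = 9j + 1. Then (9j + 1)³ = 729j³ + 243j² + 27j + 1 = 9(81j³ + 27j² + 3j) + 1, so s³ ≡ 1 (mod 9).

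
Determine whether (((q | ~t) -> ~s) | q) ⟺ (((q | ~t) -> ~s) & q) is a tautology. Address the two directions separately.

(←) Assume the antecedent. If s is true, the antecedent cannot hold. If s is false, ((q | ~t) -> ~s) | q reduces to true regardless of the other variables. Either way ((q | ~t) -> ~s) | q holds.

(→) This fails. Under s = F, q = F, t = F, the left side is true but the right side is false.

The forward direction fails; the converse holds.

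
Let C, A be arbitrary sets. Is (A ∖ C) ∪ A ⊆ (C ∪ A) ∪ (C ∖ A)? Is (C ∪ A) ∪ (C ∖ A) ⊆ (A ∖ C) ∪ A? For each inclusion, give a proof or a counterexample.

(⊆) Let x ∈ (A ∖ C) ∪ A. Then either x ∈ A and x ∉ C; or x ∈ C ∩ A. In each case x ∈ (C ∪ A) ∪ (C ∖ A), so (A ∖ C) ∪ A ⊆ (C ∪ A) ∪ (C ∖ A).

(⊇) This inclusion fails. Take C = {1}, A = ∅; then 1 ∈ (C ∪ A) ∪ (C ∖ A) but 1 ∉ (A ∖ C) ∪ A.

(⊆) holds; (⊇) fails.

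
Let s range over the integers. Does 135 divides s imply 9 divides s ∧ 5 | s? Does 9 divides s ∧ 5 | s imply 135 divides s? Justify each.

(⇒) If 135 ∣ s, write s = 135q. Since 135 = 15·9, s = 9·(15q), so 9 ∣ s; and since 135 = 27·5, s = 5·(27q), so 5 ∣ s.

(⇐) This fails: take s = 45. Both 9 ∣ 45 and 5 ∣ 45, yet 45 is not a multiple of 135 (since 45 = 0·135 + 45), so 135 ∤ 45.

Only the forward implication holds.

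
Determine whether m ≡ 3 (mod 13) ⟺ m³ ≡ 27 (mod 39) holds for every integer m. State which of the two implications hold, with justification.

(⇒) fails and (⇐) fails.

(⇒) This fails: take m = 16. Then 16 ≡ 3 (mod 13), but 16³ = 4096 ≡ 1 (mod 39), not 27.

(⇐) This fails: take m = 9. Then 9³ = 729 ≡ 27 (mod 39), yet 9 ≡ 9 (mod 13), not 3.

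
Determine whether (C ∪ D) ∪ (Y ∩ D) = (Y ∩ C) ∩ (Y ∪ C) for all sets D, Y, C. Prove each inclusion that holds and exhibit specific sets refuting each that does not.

(⊆) fails; (⊇) holds.

(⟸) Let x ∈ (Y ∩ C) ∩ (Y ∪ C). Then either x ∈ Y ∩ C and x ∉ D; or x ∈ D ∩ Y ∩ C. In each case x ∈ (C ∪ D) ∪ (Y ∩ D), so (Y ∩ C) ∩ (Y ∪ C) ⊆ (C ∪ D) ∪ (Y ∩ D).

(⟹) This inclusion fails. Take D = {1}, Y = ∅, C = ∅; then 1 ∈ (C ∪ D) ∪ (Y ∩ D) but 1 ∉ (Y ∩ C) ∩ (Y ∪ C).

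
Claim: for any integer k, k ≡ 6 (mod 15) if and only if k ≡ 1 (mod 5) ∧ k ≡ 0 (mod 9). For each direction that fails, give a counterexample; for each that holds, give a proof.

Forward direction. This fails: k = 21 gives 21 ≡ 6 (mod 15) but 21 ≡ 3 (mod 9), so the conjunction on the right does not hold.

Converse. If k ≡ 1 (mod 5) and k ≡ 0 (mod 9), then by the Chinese remainder theorem k ≡ 36 (mod 45). Since 36 ≡ 6 (mod 15) and 15 ∣ 45, we get k ≡ 6 (mod 15).

Only the reverse direction holds.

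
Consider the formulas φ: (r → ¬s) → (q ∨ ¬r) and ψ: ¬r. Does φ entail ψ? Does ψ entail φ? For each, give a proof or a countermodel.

Forward direction. This fails. Under q = T, s = F, r = T, the left side is true but the right side is false.

Converse. Assume the antecedent. If q is true, (r → ¬s) → (q ∨ ¬r) reduces to true regardless of the other variables. If q is false, the antecedent forces (q = F, s = F, r = F) or (q = F, s = T, r = F), and (r → ¬s) → (q ∨ ¬r) holds there. Either way (r → ¬s) → (q ∨ ¬r) holds.

Only the reverse direction holds.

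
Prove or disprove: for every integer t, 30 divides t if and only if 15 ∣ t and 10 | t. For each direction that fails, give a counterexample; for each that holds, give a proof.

(⇒) If 30 ∣ t, write t = 30q. Since 30 = 2·15, t = 15·(2q), so 15 ∣ t; and since 30 = 3·10, t = 10·(3q), so 10 ∣ t.

(⇐) Suppose 15 ∣ t and 10 ∣ t. Any common multiple of 15 and 10 is a multiple of their lcm; here lcm(15, 10) = 15·10/gcd(15, 10) = 150/5 = 30, so 30 ∣ t.

The biconditional holds.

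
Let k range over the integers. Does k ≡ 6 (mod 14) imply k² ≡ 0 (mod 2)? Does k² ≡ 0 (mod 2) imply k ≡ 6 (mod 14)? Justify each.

Only the forward direction holds.

(⇒) Suppose k ≡ 6 (mod 14). Then k² ≡ 6² = 36 (mod 14), and since 2 ∣ 14, also k² ≡ 0 (mod 2).

(⇐) This fails: take k = 0. Then 0² = 0 ≡ 0 (mod 2), yet 0 ≡ 0 (mod 14), not 6.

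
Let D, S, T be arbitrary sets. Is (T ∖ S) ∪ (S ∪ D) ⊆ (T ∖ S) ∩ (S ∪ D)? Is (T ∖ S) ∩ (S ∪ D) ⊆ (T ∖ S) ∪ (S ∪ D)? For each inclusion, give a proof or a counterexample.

The sets are not equal: only the reverse inclusion holds.

(⊆) This inclusion fails. Take D = {1}, S = ∅, T = ∅; then 1 ∈ (T ∖ S) ∪ (S ∪ D) but 1 ∉ (T ∖ S) ∩ (S ∪ D).

(⊇) Let x ∈ (T ∖ S) ∩ (S ∪ D). Then x ∈ D ∩ T and x ∉ S, from which x ∈ (T ∖ S) ∪ (S ∪ D).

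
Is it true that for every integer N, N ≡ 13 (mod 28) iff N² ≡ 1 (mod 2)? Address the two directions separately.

Forward direction. Suppose N ≡ 13 (mod 28). Then N² ≡ 13² = 169 (mod 28), and since 2 ∣ 28, also N² ≡ 1 (mod 2).

Converse. This fails: take N = 1. Then 1² = 1 ≡ 1 (mod 2), yet 1 ≡ 1 (mod 28), not 13.

Only the forward direction holds.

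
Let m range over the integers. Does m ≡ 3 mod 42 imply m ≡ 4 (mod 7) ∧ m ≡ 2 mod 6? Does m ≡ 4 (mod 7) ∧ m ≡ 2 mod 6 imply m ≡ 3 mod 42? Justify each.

Neither implication holds.

(⇒) This fails: m = 3 gives 3 ≡ 3 (mod 42) but 3 ≡ 3 (mod 7), so the conjunction on the right does not hold.

(⇐) This fails: m = 32 satisfies both congruences on the right (32 ≡ 4 mod 7 and 32 ≡ 2 mod 6) yet 32 ≡ 32 (mod 42), not 3.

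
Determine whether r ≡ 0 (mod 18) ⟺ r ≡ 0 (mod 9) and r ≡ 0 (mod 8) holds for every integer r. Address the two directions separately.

(⇒) This fails: r = 18 gives 18 ≡ 0 (mod 18) but 18 ≡ 2 (mod 8), so the conjunction on the right does not hold.

(⇐) Conversely, if r ≡ 0 (mod 9) and r ≡ 0 (mod 8), then by the Chinese remainder theorem r ≡ 0 (mod 72). Since 0 ≡ 0 (mod 18) and 18 ∣ 72, we get r ≡ 0 (mod 18).

Only the reverse direction holds.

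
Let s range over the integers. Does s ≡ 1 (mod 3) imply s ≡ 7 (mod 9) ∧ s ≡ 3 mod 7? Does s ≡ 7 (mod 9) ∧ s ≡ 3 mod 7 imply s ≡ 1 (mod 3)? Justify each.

(⇒) fails; (⇐) holds.

Forward direction. This fails: s = 1 gives 1 ≡ 1 (mod 3) but 1 ≡ 1 (mod 9), so the conjunction on the right does not hold.

Converse. If s ≡ 7 (mod 9) and s ≡ 3 (mod 7), then by the Chinese remainder theorem s ≡ 52 (mod 63). Since 52 ≡ 1 (mod 3) and 3 ∣ 63, we get s ≡ 1 (mod 3).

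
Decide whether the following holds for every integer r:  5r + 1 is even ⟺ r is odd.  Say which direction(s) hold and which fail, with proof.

(→) Suppose 5r + 1 is even. Since 5 is odd, 5r and r have the same parity, so 5r + 1 ≡ r + 1 (mod 2). As 1 is odd, 5r + 1 is even exactly when r is odd. Thus r is odd.

(←) Conversely, suppose r is odd; write r = 2j + 1. Then 5r + 1 = 5·(2j + 1) + 1 = 2·5j + 6, which is even.

Equivalent; both directions hold.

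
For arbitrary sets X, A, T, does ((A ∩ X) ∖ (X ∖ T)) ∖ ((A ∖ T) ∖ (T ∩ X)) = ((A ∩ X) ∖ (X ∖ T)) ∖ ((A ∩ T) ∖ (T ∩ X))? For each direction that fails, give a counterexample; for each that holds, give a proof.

(⟹) Let x ∈ ((A ∩ X) ∖ (X ∖ T)) ∖ ((A ∖ T) ∖ (T ∩ X)). Then x ∈ X ∩ A ∩ T, from which x ∈ ((A ∩ X) ∖ (X ∖ T)) ∖ ((A ∩ T) ∖ (T ∩ X)).

(⟸) Let x ∈ ((A ∩ X) ∖ (X ∖ T)) ∖ ((A ∩ T) ∖ (T ∩ X)). Then x ∈ X ∩ A ∩ T, from which x ∈ ((A ∩ X) ∖ (X ∖ T)) ∖ ((A ∖ T) ∖ (T ∩ X)).

Both inclusions hold.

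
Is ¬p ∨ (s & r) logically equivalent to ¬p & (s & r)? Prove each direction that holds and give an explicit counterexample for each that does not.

Forward direction. This fails. Under s = F, p = F, r = F, the left side is true but the right side is false.

Converse. Assume the antecedent. If s is true, the antecedent forces (s = T, p = F, r = T), and ¬p ∨ (s & r) holds there. If s is false, the antecedent cannot hold. Either way ¬p ∨ (s & r) holds.

Not equivalent: only (⇐) holds.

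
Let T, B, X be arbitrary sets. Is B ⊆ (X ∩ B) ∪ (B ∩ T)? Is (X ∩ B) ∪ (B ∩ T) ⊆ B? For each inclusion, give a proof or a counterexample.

(⟹) This inclusion fails. Take T = ∅, B = {1}, X = ∅; then 1 ∈ B but 1 ∉ (X ∩ B) ∪ (B ∩ T).

(⟸) Let x ∈ (X ∩ B) ∪ (B ∩ T). Then either x ∈ T ∩ B and x ∉ X; or x ∈ B ∩ X and x ∉ T; or x ∈ T ∩ B ∩ X. In each case x ∈ B, so (X ∩ B) ∪ (B ∩ T) ⊆ B.

(⊆) fails; (⊇) holds.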